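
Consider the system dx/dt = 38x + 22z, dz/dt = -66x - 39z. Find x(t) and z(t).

x(t) = -2K_1e^(5t) + K_2e^(-6t), z(t) = 3K_1e^(5t) - 2K_2e^(-6t)

Coefficient matrix A = [[38, 22], [-66, -39]].
Characteristic polynomial det(A - λI) = λ^2 + λ - 30 = 0.
Eigenvalues λ = 5, -6.
For λ=5: (A-λI) row 1 is [33, 22], so an eigenvector is (-2, 3).
For λ=-6: (A-λI) row 1 is [44, 22], so an eigenvector is (1, -2).
General solution: K_1e^(5t)(-2,3) + K_2e^(-6t)(1,-2).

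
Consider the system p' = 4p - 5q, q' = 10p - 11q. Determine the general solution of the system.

p(t) = C_1e^(-6t) + C_2e^(-t), q(t) = 2C_1e^(-6t) + C_2e^(-t)

Coefficient matrix A = [[4, -5], [10, -11]].
Characteristic polynomial det(A - λI) = λ^2 + 7λ + 6 = 0.
Eigenvalues λ = -6, -1.
For λ=-6: (A-λI) row 1 is [10, -5], so an eigenvector is (1, 2).
For λ=-1: (A-λI) row 1 is [5, -5], so an eigenvector is (1, 1).
General solution: C_1e^(-6t)(1,2) + C_2e^(-t)(1,1).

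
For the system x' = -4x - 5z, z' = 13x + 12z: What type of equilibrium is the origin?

unstable spiral

A = [[-4,-5],[13,12]]; det(A-λI) = λ^2 - 8λ + 17.
λ = 4 ± i: positive real part.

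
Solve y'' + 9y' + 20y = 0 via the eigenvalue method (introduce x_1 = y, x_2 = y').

Let x_1 = y, x_2 = y'. Then x_1' = x_2 and x_2' = -20x_1 - 9x_2.
A = [[0,1],[-20,-9]]; det(A-λI) = λ^2 + 9λ + 20.
Eigenvalues λ = -5, -4 with eigenvectors (1,-5), (1,-4).

y(t) = C_1e^(-5t) + C_2e^(-4t)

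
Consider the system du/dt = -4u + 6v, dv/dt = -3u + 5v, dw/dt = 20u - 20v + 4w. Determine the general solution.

Coefficient matrix A = [[-4, 6, 0], [-3, 5, 0], [20, -20, 4]].
det(A - λI) = 0 gives eigenvalues λ = 4, -1, 2.
For λ=4: eigenvector (0,0,1).
For λ=-1: eigenvector (-2,-1,4).
For λ=2: eigenvector (1,1,0).
General solution: K_1e^(4t)(0,0,1) + K_2e^(-t)(-2,-1,4) + K_3e^(2t)(1,1,0).

u(t) = -2K_2e^(-t) + K_3e^(2t), v(t) = -K_2e^(-t) + K_3e^(2t), w(t) = K_1e^(4t) + 4K_2e^(-t)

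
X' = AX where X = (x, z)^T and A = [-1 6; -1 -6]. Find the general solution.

x(t) = 2C_1e^(-4t) - 3C_2e^(-3t), z(t) = -C_1e^(-4t) + C_2e^(-3t)

Coefficient matrix A = [[-1, 6], [-1, -6]].
Characteristic polynomial det(A - λI) = λ^2 + 7λ + 12 = 0.
Eigenvalues λ = -4, -3.
For λ=-4: (A-λI) row 1 is [3, 6], so an eigenvector is (2, -1).
For λ=-3: (A-λI) row 1 is [2, 6], so an eigenvector is (-3, 1).
General solution: C_1e^(-4t)(2,-1) + C_2e^(-3t)(-3,1).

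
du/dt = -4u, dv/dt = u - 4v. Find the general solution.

Coefficient matrix A = [[-4, 0], [1, -4]].
Characteristic polynomial det(A - λI) = λ^2 + 8λ + 16 = 0.
Single eigenvalue λ = -4 with algebraic multiplicity 2.
Eigenvector v = (0,1); generalized eigenvector w with (A-λI)w=v is (1,-3).
General solution: e^(-4t)[K_1·v + K_2·(t·v + w)].

u(t) = K_2e^(-4t), v(t) = K_1e^(-4t) + K_2te^(-4t) - 3K_2e^(-4t)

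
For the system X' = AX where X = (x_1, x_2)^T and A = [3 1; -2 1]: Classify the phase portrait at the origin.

unstable spiral

A = [[3,1],[-2,1]]; det(A-λI) = λ^2 - 4λ + 5.
λ = 2 ± i: positive real part.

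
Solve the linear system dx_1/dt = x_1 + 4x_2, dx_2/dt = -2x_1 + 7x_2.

Coefficient matrix A = [[1, 4], [-2, 7]].
Characteristic polynomial det(A - λI) = λ^2 - 8λ + 15 = 0.
Eigenvalues λ = 3, 5.
For λ=3: (A-λI) row 1 is [-2, 4], so an eigenvector is (2, 1).
For λ=5: (A-λI) row 1 is [-4, 4], so an eigenvector is (1, 1).
General solution: c_1e^(3t)(2,1) + c_2e^(5t)(1,1).

x_1(t) = 2c_1e^(3t) + c_2e^(5t), x_2(t) = c_1e^(3t) + c_2e^(5t)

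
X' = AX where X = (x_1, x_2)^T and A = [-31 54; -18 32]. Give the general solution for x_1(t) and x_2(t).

Coefficient matrix A = [[-31, 54], [-18, 32]].
Characteristic polynomial det(A - λI) = λ^2 - λ - 20 = 0.
Eigenvalues λ = -4, 5.
For λ=-4: (A-λI) row 1 is [-27, 54], so an eigenvector is (-2, -1).
For λ=5: (A-λI) row 1 is [-36, 54], so an eigenvector is (3, 2).
General solution: K_1e^(-4t)(-2,-1) + K_2e^(5t)(3,2).

x_1(t) = -2K_1e^(-4t) + 3K_2e^(5t), x_2(t) = -K_1e^(-4t) + 2K_2e^(5t)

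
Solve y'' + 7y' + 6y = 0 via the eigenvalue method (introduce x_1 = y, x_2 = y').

y(t) = K_1e^(-6t) + K_2e^(-t)

Let x_1 = y, x_2 = y'. Then x_1' = x_2 and x_2' = -6x_1 - 7x_2.
A = [[0,1],[-6,-7]]; det(A-λI) = λ^2 + 7λ + 6.
Eigenvalues λ = -6, -1 with eigenvectors (1,-6), (1,-1).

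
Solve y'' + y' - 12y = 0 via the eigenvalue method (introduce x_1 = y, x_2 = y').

y(t) = K_1e^(3t) + K_2e^(-4t)

Let x_1 = y, x_2 = y'. Then x_1' = x_2 and x_2' = 12x_1 - x_2.
A = [[0,1],[12,-1]]; det(A-λI) = λ^2 + λ - 12.
Eigenvalues λ = 3, -4 with eigenvectors (1,3), (1,-4).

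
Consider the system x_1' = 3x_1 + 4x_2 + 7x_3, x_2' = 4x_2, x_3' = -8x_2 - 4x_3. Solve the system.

x_1(t) = c_1e^(3t) - 3c_2e^(4t) - c_3e^(-4t), x_2(t) = c_2e^(4t), x_3(t) = -c_2e^(4t) + c_3e^(-4t)

Coefficient matrix A = [[3, 4, 7], [0, 4, 0], [0, -8, -4]].
det(A - λI) = 0 gives eigenvalues λ = 3, 4, -4.
For λ=3: eigenvector (1,0,0).
For λ=4: eigenvector (-3,1,-1).
For λ=-4: eigenvector (-1,0,1).
General solution: c_1e^(3t)(1,0,0) + c_2e^(4t)(-3,1,-1) + c_3e^(-4t)(-1,0,1).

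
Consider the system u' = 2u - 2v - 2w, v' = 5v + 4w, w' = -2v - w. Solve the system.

u(t) = C_1e^(2t) - 2C_3e^(3t), v(t) = C_2e^(t) + 2C_3e^(3t), w(t) = -C_2e^(t) - C_3e^(3t)

Coefficient matrix A = [[2, -2, -2], [0, 5, 4], [0, -2, -1]].
det(A - λI) = 0 gives eigenvalues λ = 2, 1, 3.
For λ=2: eigenvector (1,0,0).
For λ=1: eigenvector (0,1,-1).
For λ=3: eigenvector (-2,2,-1).
General solution: C_1e^(2t)(1,0,0) + C_2e^(t)(0,1,-1) + C_3e^(3t)(-2,2,-1).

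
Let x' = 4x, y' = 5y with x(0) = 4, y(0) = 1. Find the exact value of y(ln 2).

32

A = [[4,0],[0,5]]; eigenvalues λ = 5, 4.
Eigenvectors: (0,-1) for λ=5, (1,0) for λ=4.
From the initial condition, c_1 = -1, c_2 = 4.
y(ln 2) = (-1)(2^5)(-1) + (4)(2^4)(0) = 32.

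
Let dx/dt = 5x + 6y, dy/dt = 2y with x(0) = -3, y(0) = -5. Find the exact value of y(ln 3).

A = [[5,6],[0,2]]; eigenvalues λ = 5, 2.
Eigenvectors: (1,0) for λ=5, (2,-1) for λ=2.
From the initial condition, c_1 = -13, c_2 = 5.
y(ln 3) = (-13)(3^5)(0) + (5)(3^2)(-1) = -45.

-45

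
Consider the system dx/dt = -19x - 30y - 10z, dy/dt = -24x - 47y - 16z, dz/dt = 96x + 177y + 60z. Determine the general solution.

x(t) = 5c_2e^(-3t) + 2c_3e^(-4t), y(t) = c_1e^(t) - 2c_2e^(-3t), z(t) = -3c_1e^(t) - 2c_2e^(-3t) - 3c_3e^(-4t)

Coefficient matrix A = [[-19, -30, -10], [-24, -47, -16], [96, 177, 60]].
det(A - λI) = 0 gives eigenvalues λ = 1, -3, -4.
For λ=1: eigenvector (0,1,-3).
For λ=-3: eigenvector (5,-2,-2).
For λ=-4: eigenvector (2,0,-3).
General solution: c_1e^(t)(0,1,-3) + c_2e^(-3t)(5,-2,-2) + c_3e^(-4t)(2,0,-3).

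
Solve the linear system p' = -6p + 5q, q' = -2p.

p(t) = -K_1e^(-3t)sin(t) + 2K_1e^(-3t)cos(t) + 2K_2e^(-3t)sin(t) + K_2e^(-3t)cos(t), q(t) = -K_1e^(-3t)sin(t) + K_1e^(-3t)cos(t) + K_2e^(-3t)sin(t) + K_2e^(-3t)cos(t)

Coefficient matrix A = [[-6, 5], [-2, 0]].
Characteristic polynomial det(A - λI) = λ^2 + 6λ + 10 = 0.
Eigenvalues λ = -3 ± i (complex conjugate pair).
For λ=-3+i: an eigenvector is (2,1) - i(-1,-1) = (2 + i, 1 + i).
A real fundamental pair from Re and Im of e^((-3+i)t)v: X_1 = e^(-3t)(cos(t)·(2,1) + sin(t)·(-1,-1)), X_2 = e^(-3t)(sin(t)·(2,1) - cos(t)·(-1,-1)).
General solution: K_1X_1 + K_2X_2.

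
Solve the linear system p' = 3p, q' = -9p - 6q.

p(t) = -c_2e^(3t), q(t) = c_1e^(-6t) + c_2e^(3t)

Coefficient matrix A = [[3, 0], [-9, -6]].
Characteristic polynomial det(A - λI) = λ^2 + 3λ - 18 = 0.
Eigenvalues λ = -6, 3.
For λ=-6: (A-λI) row 1 is [9, 0], so an eigenvector is (0, 1).
For λ=3: (A-λI) row 2 is [-9, -9], so an eigenvector is (-1, 1).
General solution: c_1e^(-6t)(0,1) + c_2e^(3t)(-1,1).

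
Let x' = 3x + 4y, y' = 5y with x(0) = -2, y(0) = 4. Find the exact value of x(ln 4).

A = [[3,4],[0,5]]; eigenvalues λ = 3, 5.
Eigenvectors: (1,0) for λ=3, (2,1) for λ=5.
From the initial condition, c_1 = -10, c_2 = 4.
x(ln 4) = (-10)(4^3)(1) + (4)(4^5)(2) = 7552.

7552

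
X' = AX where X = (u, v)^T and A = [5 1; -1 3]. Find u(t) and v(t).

u(t) = -c_1e^(4t) - c_2te^(4t) - 3c_2e^(4t), v(t) = c_1e^(4t) + c_2te^(4t) + 2c_2e^(4t)

Coefficient matrix A = [[5, 1], [-1, 3]].
Characteristic polynomial det(A - λI) = λ^2 - 8λ + 16 = 0.
Single eigenvalue λ = 4 with algebraic multiplicity 2.
Eigenvector v = (-1,1); generalized eigenvector w with (A-λI)w=v is (-3,2).
General solution: e^(4t)[c_1·v + c_2·(t·v + w)].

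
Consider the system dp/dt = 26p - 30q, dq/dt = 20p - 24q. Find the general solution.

Coefficient matrix A = [[26, -30], [20, -24]].
Characteristic polynomial det(A - λI) = λ^2 - 2λ - 24 = 0.
Eigenvalues λ = 6, -4.
For λ=6: (A-λI) row 1 is [20, -30], so an eigenvector is (3, 2).
For λ=-4: (A-λI) row 1 is [30, -30], so an eigenvector is (-1, -1).
General solution: c_1e^(6t)(3,2) + c_2e^(-4t)(-1,-1).

p(t) = 3c_1e^(6t) - c_2e^(-4t), q(t) = 2c_1e^(6t) - c_2e^(-4t)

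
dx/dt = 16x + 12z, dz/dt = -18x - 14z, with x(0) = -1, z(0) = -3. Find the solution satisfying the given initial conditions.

x(t) = -9e^(4t) + 8e^(-2t), z(t) = 9e^(4t) - 12e^(-2t)

Coefficient matrix A = [[16, 12], [-18, -14]].
Characteristic polynomial det(A - λI) = λ^2 - 2λ - 8 = 0.
Eigenvalues λ = -2, 4.
For λ=-2: (A-λI) row 1 is [18, 12], so an eigenvector is (2, -3).
For λ=4: (A-λI) row 1 is [12, 12], so an eigenvector is (-1, 1).
General solution: C_1e^(-2t)(2,-3) + C_2e^(4t)(-1,1).
Applying x(0)=-1, z(0)=-3 gives C_1=4, C_2=9.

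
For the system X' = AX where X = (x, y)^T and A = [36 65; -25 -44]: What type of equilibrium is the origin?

A = [[36,65],[-25,-44]]; det(A-λI) = λ^2 + 8λ + 41.
λ = -4 ± 5i: negative real part.

stable spiral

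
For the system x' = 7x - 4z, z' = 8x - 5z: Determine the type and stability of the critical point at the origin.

A = [[7,-4],[8,-5]]; det(A-λI) = λ^2 - 2λ - 3.
λ = 3, -1: opposite signs.

saddle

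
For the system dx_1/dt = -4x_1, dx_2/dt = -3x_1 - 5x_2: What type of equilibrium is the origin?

stable node

A = [[-4,0],[-3,-5]]; det(A-λI) = λ^2 + 9λ + 20.
λ = -4, -5: both negative.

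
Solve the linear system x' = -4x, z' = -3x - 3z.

x(t) = K_1e^(-4t), z(t) = 3K_1e^(-4t) + K_2e^(-3t)

Coefficient matrix A = [[-4, 0], [-3, -3]].
Characteristic polynomial det(A - λI) = λ^2 + 7λ + 12 = 0.
Eigenvalues λ = -4, -3.
For λ=-4: (A-λI) row 2 is [-3, 1], so an eigenvector is (1, 3).
For λ=-3: (A-λI) row 1 is [-1, 0], so an eigenvector is (0, 1).
General solution: K_1e^(-4t)(1,3) + K_2e^(-3t)(0,1).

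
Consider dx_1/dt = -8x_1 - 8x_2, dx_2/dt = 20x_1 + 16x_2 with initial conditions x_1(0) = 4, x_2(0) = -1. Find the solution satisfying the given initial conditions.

Coefficient matrix A = [[-8, -8], [20, 16]].
Characteristic polynomial det(A - λI) = λ^2 - 8λ + 32 = 0.
Eigenvalues λ = 4 ± 4i (complex conjugate pair).
For λ=4+4i: an eigenvector is (1,-2) - i(1,-1) = (1 - i, -2 + i).
A real fundamental pair from Re and Im of e^((4+4i)t)v: X_1 = e^(4t)(cos(4t)·(1,-2) + sin(4t)·(1,-1)), X_2 = e^(4t)(sin(4t)·(1,-2) - cos(4t)·(1,-1)).
General solution: K_1X_1 + K_2X_2.
Applying x_1(0)=4, x_2(0)=-1 gives K_1=-3, K_2=-7.

x_1(t) = -10e^(4t)sin(4t) + 4e^(4t)cos(4t), x_2(t) = 17e^(4t)sin(4t) - e^(4t)cos(4t)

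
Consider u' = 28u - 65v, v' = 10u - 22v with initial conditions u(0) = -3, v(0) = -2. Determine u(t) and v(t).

Coefficient matrix A = [[28, -65], [10, -22]].
Characteristic polynomial det(A - λI) = λ^2 - 6λ + 34 = 0.
Eigenvalues λ = 3 ± 5i (complex conjugate pair).
For λ=3+5i: an eigenvector is (-2,-1) - i(3,1) = (-2 - 3i, -1 - i).
A real fundamental pair from Re and Im of e^((3+5i)t)v: X_1 = e^(3t)(cos(5t)·(-2,-1) + sin(5t)·(3,1)), X_2 = e^(3t)(sin(5t)·(-2,-1) - cos(5t)·(3,1)).
General solution: K_1X_1 + K_2X_2.
Applying u(0)=-3, v(0)=-2 gives K_1=3, K_2=-1.

u(t) = 11e^(3t)sin(5t) - 3e^(3t)cos(5t), v(t) = 4e^(3t)sin(5t) - 2e^(3t)cos(5t)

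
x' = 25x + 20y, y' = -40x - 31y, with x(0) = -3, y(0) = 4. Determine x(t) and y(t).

x(t) = -e^(-3t)sin(4t) - 3e^(-3t)cos(4t), y(t) = 2e^(-3t)sin(4t) + 4e^(-3t)cos(4t)

Coefficient matrix A = [[25, 20], [-40, -31]].
Characteristic polynomial det(A - λI) = λ^2 + 6λ + 25 = 0.
Eigenvalues λ = -3 ± 4i (complex conjugate pair).
For λ=-3+4i: an eigenvector is (2,-3) - i(-1,1) = (2 + i, -3 - i).
A real fundamental pair from Re and Im of e^((-3+4i)t)v: X_1 = e^(-3t)(cos(4t)·(2,-3) + sin(4t)·(-1,1)), X_2 = e^(-3t)(sin(4t)·(2,-3) - cos(4t)·(-1,1)).
General solution: C_1X_1 + C_2X_2.
Applying x(0)=-3, y(0)=4 gives C_1=-1, C_2=-1.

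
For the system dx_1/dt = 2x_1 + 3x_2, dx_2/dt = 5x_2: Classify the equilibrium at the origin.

unstable node

A = [[2,3],[0,5]]; det(A-λI) = λ^2 - 7λ + 10.
λ = 2, 5: both positive.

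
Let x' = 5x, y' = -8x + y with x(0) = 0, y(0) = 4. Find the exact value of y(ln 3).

A = [[5,0],[-8,1]]; eigenvalues λ = 1, 5.
Eigenvectors: (0,-1) for λ=1, (1,-2) for λ=5.
From the initial condition, c_1 = -4, c_2 = 0.
y(ln 3) = (-4)(3^1)(-1) + (0)(3^5)(-2) = 12.

12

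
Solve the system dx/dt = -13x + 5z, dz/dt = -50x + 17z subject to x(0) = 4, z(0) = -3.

Coefficient matrix A = [[-13, 5], [-50, 17]].
Characteristic polynomial det(A - λI) = λ^2 - 4λ + 29 = 0.
Eigenvalues λ = 2 ± 5i (complex conjugate pair).
For λ=2+5i: an eigenvector is (-1,-3) - i(0,1) = (-1, -3 - i).
A real fundamental pair from Re and Im of e^((2+5i)t)v: X_1 = e^(2t)(cos(5t)·(-1,-3) + sin(5t)·(0,1)), X_2 = e^(2t)(sin(5t)·(-1,-3) - cos(5t)·(0,1)).
General solution: c_1X_1 + c_2X_2.
Applying x(0)=4, z(0)=-3 gives c_1=-4, c_2=15.

x(t) = -15e^(2t)sin(5t) + 4e^(2t)cos(5t), z(t) = -49e^(2t)sin(5t) - 3e^(2t)cos(5t)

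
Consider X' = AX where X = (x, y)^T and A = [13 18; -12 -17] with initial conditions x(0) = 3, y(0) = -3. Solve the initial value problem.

Coefficient matrix A = [[13, 18], [-12, -17]].
Characteristic polynomial det(A - λI) = λ^2 + 4λ - 5 = 0.
Eigenvalues λ = 1, -5.
For λ=1: (A-λI) row 1 is [12, 18], so an eigenvector is (-3, 2).
For λ=-5: (A-λI) row 1 is [18, 18], so an eigenvector is (1, -1).
General solution: c_1e^(t)(-3,2) + c_2e^(-5t)(1,-1).
Applying x(0)=3, y(0)=-3 gives c_1=0, c_2=3.

x(t) = 3e^(-5t), y(t) = -3e^(-5t)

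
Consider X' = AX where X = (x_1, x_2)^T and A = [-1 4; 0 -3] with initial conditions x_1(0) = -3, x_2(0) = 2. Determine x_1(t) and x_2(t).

x_1(t) = e^(-t) - 4e^(-3t), x_2(t) = 2e^(-3t)

Coefficient matrix A = [[-1, 4], [0, -3]].
Characteristic polynomial det(A - λI) = λ^2 + 4λ + 3 = 0.
Eigenvalues λ = -3, -1.
For λ=-3: (A-λI) row 1 is [2, 4], so an eigenvector is (2, -1).
For λ=-1: (A-λI) row 1 is [0, 4], so an eigenvector is (1, 0).
General solution: C_1e^(-3t)(2,-1) + C_2e^(-t)(1,0).
Applying x_1(0)=-3, x_2(0)=2 gives C_1=-2, C_2=1.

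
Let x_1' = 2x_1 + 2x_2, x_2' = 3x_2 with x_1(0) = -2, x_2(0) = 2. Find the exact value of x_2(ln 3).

54

A = [[2,2],[0,3]]; eigenvalues λ = 2, 3.
Eigenvectors: (1,0) for λ=2, (-2,-1) for λ=3.
From the initial condition, c_1 = -6, c_2 = -2.
x_2(ln 3) = (-6)(3^2)(0) + (-2)(3^3)(-1) = 54.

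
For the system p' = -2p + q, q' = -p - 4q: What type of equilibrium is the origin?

A = [[-2,1],[-1,-4]]; det(A-λI) = λ^2 + 6λ + 9.
repeated λ = -3 with a single eigenvector.

stable improper node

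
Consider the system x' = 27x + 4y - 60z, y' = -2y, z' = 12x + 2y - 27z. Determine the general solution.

x(t) = 5C_1e^(3t) + 4C_2e^(-2t) + 2C_3e^(-3t), y(t) = C_2e^(-2t), z(t) = 2C_1e^(3t) + 2C_2e^(-2t) + C_3e^(-3t)

Coefficient matrix A = [[27, 4, -60], [0, -2, 0], [12, 2, -27]].
det(A - λI) = 0 gives eigenvalues λ = 3, -2, -3.
For λ=3: eigenvector (5,0,2).
For λ=-2: eigenvector (4,1,2).
For λ=-3: eigenvector (2,0,1).
General solution: C_1e^(3t)(5,0,2) + C_2e^(-2t)(4,1,2) + C_3e^(-3t)(2,0,1).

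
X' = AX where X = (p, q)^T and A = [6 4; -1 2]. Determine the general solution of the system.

p(t) = 2K_1e^(4t) + 2K_2te^(4t) + K_2e^(4t), q(t) = -K_1e^(4t) - K_2te^(4t)

Coefficient matrix A = [[6, 4], [-1, 2]].
Characteristic polynomial det(A - λI) = λ^2 - 8λ + 16 = 0.
Single eigenvalue λ = 4 with algebraic multiplicity 2.
Eigenvector v = (2,-1); generalized eigenvector w with (A-λI)w=v is (1,0).
General solution: e^(4t)[K_1·v + K_2·(t·v + w)].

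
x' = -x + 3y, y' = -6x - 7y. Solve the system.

Coefficient matrix A = [[-1, 3], [-6, -7]].
Characteristic polynomial det(A - λI) = λ^2 + 8λ + 25 = 0.
Eigenvalues λ = -4 ± 3i (complex conjugate pair).
For λ=-4+3i: an eigenvector is (1,-1) - i(0,-1) = (1, -1 + i).
A real fundamental pair from Re and Im of e^((-4+3i)t)v: X_1 = e^(-4t)(cos(3t)·(1,-1) + sin(3t)·(0,-1)), X_2 = e^(-4t)(sin(3t)·(1,-1) - cos(3t)·(0,-1)).
General solution: c_1X_1 + c_2X_2.

x(t) = c_1e^(-4t)cos(3t) + c_2e^(-4t)sin(3t), y(t) = -c_1e^(-4t)sin(3t) - c_1e^(-4t)cos(3t) - c_2e^(-4t)sin(3t) + c_2e^(-4t)cos(3t)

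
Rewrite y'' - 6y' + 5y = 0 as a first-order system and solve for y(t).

Let x_1 = y, x_2 = y'. Then x_1' = x_2 and x_2' = -5x_1 + 6x_2.
A = [[0,1],[-5,6]]; det(A-λI) = λ^2 - 6λ + 5.
Eigenvalues λ = 5, 1 with eigenvectors (1,5), (1,1).

y(t) = K_1e^(5t) + K_2e^(t)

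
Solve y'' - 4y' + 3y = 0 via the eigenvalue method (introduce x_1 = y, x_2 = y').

y(t) = C_1e^(3t) + C_2e^(t)

Let x_1 = y, x_2 = y'. Then x_1' = x_2 and x_2' = -3x_1 + 4x_2.
A = [[0,1],[-3,4]]; det(A-λI) = λ^2 - 4λ + 3.
Eigenvalues λ = 3, 1 with eigenvectors (1,3), (1,1).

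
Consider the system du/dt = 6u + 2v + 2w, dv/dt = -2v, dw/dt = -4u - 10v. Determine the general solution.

u(t) = -K_1e^(-2t) + K_2e^(2t) + K_3e^(4t), v(t) = K_1e^(-2t), w(t) = 3K_1e^(-2t) - 2K_2e^(2t) - K_3e^(4t)

Coefficient matrix A = [[6, 2, 2], [0, -2, 0], [-4, -10, 0]].
det(A - λI) = 0 gives eigenvalues λ = -2, 2, 4.
For λ=-2: eigenvector (-1,1,3).
For λ=2: eigenvector (1,0,-2).
For λ=4: eigenvector (1,0,-1).
General solution: K_1e^(-2t)(-1,1,3) + K_2e^(2t)(1,0,-2) + K_3e^(4t)(1,0,-1).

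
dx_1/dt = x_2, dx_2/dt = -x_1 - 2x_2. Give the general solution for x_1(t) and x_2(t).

x_1(t) = C_1e^(-t) + C_2te^(-t) - 2C_2e^(-t), x_2(t) = -C_1e^(-t) - C_2te^(-t) + 3C_2e^(-t)

Coefficient matrix A = [[0, 1], [-1, -2]].
Characteristic polynomial det(A - λI) = λ^2 + 2λ + 1 = 0.
Single eigenvalue λ = -1 with algebraic multiplicity 2.
Eigenvector v = (1,-1); generalized eigenvector w with (A-λI)w=v is (-2,3).
General solution: e^(-t)[C_1·v + C_2·(t·v + w)].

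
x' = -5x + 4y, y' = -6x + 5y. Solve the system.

Coefficient matrix A = [[-5, 4], [-6, 5]].
Characteristic polynomial det(A - λI) = λ^2 - 1 = 0.
Eigenvalues λ = 1, -1.
For λ=1: (A-λI) row 1 is [-6, 4], so an eigenvector is (-2, -3).
For λ=-1: (A-λI) row 1 is [-4, 4], so an eigenvector is (1, 1).
General solution: c_1e^(t)(-2,-3) + c_2e^(-t)(1,1).

x(t) = -2c_1e^(t) + c_2e^(-t), y(t) = -3c_1e^(t) + c_2e^(-t)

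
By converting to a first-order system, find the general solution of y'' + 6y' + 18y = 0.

y(t) = K_1e^(-3t)cos(3t) + K_2e^(-3t)sin(3t)

Let x_1 = y, x_2 = y'. Then x_1' = x_2 and x_2' = -18x_1 - 6x_2.
A = [[0,1],[-18,-6]]; det(A-λI) = λ^2 + 6λ + 18.
Eigenvalues λ = -3 ± 3i.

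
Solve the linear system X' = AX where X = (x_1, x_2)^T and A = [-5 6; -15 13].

x_1(t) = C_1e^(4t)sin(3t) - C_1e^(4t)cos(3t) - C_2e^(4t)sin(3t) - C_2e^(4t)cos(3t), x_2(t) = 2C_1e^(4t)sin(3t) - C_1e^(4t)cos(3t) - C_2e^(4t)sin(3t) - 2C_2e^(4t)cos(3t)

Coefficient matrix A = [[-5, 6], [-15, 13]].
Characteristic polynomial det(A - λI) = λ^2 - 8λ + 25 = 0.
Eigenvalues λ = 4 ± 3i (complex conjugate pair).
For λ=4+3i: an eigenvector is (-1,-1) - i(1,2) = (-1 - i, -1 - 2i).
A real fundamental pair from Re and Im of e^((4+3i)t)v: X_1 = e^(4t)(cos(3t)·(-1,-1) + sin(3t)·(1,2)), X_2 = e^(4t)(sin(3t)·(-1,-1) - cos(3t)·(1,2)).
General solution: C_1X_1 + C_2X_2.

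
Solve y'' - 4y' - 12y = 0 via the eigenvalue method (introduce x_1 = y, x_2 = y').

Let x_1 = y, x_2 = y'. Then x_1' = x_2 and x_2' = 12x_1 + 4x_2.
A = [[0,1],[12,4]]; det(A-λI) = λ^2 - 4λ - 12.
Eigenvalues λ = -2, 6 with eigenvectors (1,-2), (1,6).

y(t) = c_1e^(-2t) + c_2e^(6t)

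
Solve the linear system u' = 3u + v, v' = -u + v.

Coefficient matrix A = [[3, 1], [-1, 1]].
Characteristic polynomial det(A - λI) = λ^2 - 4λ + 4 = 0.
Single eigenvalue λ = 2 with algebraic multiplicity 2.
Eigenvector v = (-1,1); generalized eigenvector w with (A-λI)w=v is (0,-1).
General solution: e^(2t)[C_1·v + C_2·(t·v + w)].

u(t) = -C_1e^(2t) - C_2te^(2t), v(t) = C_1e^(2t) + C_2te^(2t) - C_2e^(2t)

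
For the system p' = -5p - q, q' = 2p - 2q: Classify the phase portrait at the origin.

stable node

A = [[-5,-1],[2,-2]]; det(A-λI) = λ^2 + 7λ + 12.
λ = -4, -3: both negative.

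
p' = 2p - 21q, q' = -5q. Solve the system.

Coefficient matrix A = [[2, -21], [0, -5]].
Characteristic polynomial det(A - λI) = λ^2 + 3λ - 10 = 0.
Eigenvalues λ = -5, 2.
For λ=-5: (A-λI) row 1 is [7, -21], so an eigenvector is (3, 1).
For λ=2: (A-λI) row 1 is [0, -21], so an eigenvector is (-1, 0).
General solution: K_1e^(-5t)(3,1) + K_2e^(2t)(-1,0).

p(t) = 3K_1e^(-5t) - K_2e^(2t), q(t) = K_1e^(-5t)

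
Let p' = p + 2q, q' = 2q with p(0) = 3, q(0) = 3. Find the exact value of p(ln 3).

A = [[1,2],[0,2]]; eigenvalues λ = 2, 1.
Eigenvectors: (2,1) for λ=2, (-1,0) for λ=1.
From the initial condition, c_1 = 3, c_2 = 3.
p(ln 3) = (3)(3^2)(2) + (3)(3^1)(-1) = 45.

45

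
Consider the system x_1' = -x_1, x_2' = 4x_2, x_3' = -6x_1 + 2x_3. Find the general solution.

x_1(t) = C_2e^(-t), x_2(t) = C_1e^(4t), x_3(t) = 2C_2e^(-t) + C_3e^(2t)

Coefficient matrix A = [[-1, 0, 0], [0, 4, 0], [-6, 0, 2]].
det(A - λI) = 0 gives eigenvalues λ = 4, -1, 2.
For λ=4: eigenvector (0,1,0).
For λ=-1: eigenvector (1,0,2).
For λ=2: eigenvector (0,0,1).
General solution: C_1e^(4t)(0,1,0) + C_2e^(-t)(1,0,2) + C_3e^(2t)(0,0,1).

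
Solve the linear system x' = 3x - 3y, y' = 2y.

x(t) = K_1e^(3t) - 3K_2e^(2t), y(t) = -K_2e^(2t)

Coefficient matrix A = [[3, -3], [0, 2]].
Characteristic polynomial det(A - λI) = λ^2 - 5λ + 6 = 0.
Eigenvalues λ = 3, 2.
For λ=3: (A-λI) row 1 is [0, -3], so an eigenvector is (1, 0).
For λ=2: (A-λI) row 1 is [1, -3], so an eigenvector is (-3, -1).
General solution: K_1e^(3t)(1,0) + K_2e^(2t)(-3,-1).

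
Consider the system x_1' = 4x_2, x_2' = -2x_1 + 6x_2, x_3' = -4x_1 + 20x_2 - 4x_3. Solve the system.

Coefficient matrix A = [[0, 4, 0], [-2, 6, 0], [-4, 20, -4]].
det(A - λI) = 0 gives eigenvalues λ = 2, 4, -4.
For λ=2: eigenvector (-2,-1,-2).
For λ=4: eigenvector (-1,-1,-2).
For λ=-4: eigenvector (0,0,-1).
General solution: c_1e^(2t)(-2,-1,-2) + c_2e^(4t)(-1,-1,-2) + c_3e^(-4t)(0,0,-1).

x_1(t) = -2c_1e^(2t) - c_2e^(4t), x_2(t) = -c_1e^(2t) - c_2e^(4t), x_3(t) = -2c_1e^(2t) - 2c_2e^(4t) - c_3e^(-4t)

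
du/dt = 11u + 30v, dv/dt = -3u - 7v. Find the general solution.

u(t) = -3C_1e^(2t)sin(3t) - C_1e^(2t)cos(3t) - C_2e^(2t)sin(3t) + 3C_2e^(2t)cos(3t), v(t) = C_1e^(2t)sin(3t) - C_2e^(2t)cos(3t)

Coefficient matrix A = [[11, 30], [-3, -7]].
Characteristic polynomial det(A - λI) = λ^2 - 4λ + 13 = 0.
Eigenvalues λ = 2 ± 3i (complex conjugate pair).
For λ=2+3i: an eigenvector is (-1,0) - i(-3,1) = (-1 + 3i, 0 - i).
A real fundamental pair from Re and Im of e^((2+3i)t)v: X_1 = e^(2t)(cos(3t)·(-1,0) + sin(3t)·(-3,1)), X_2 = e^(2t)(sin(3t)·(-1,0) - cos(3t)·(-3,1)).
General solution: C_1X_1 + C_2X_2.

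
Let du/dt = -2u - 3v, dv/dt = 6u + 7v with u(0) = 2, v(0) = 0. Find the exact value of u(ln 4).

A = [[-2,-3],[6,7]]; eigenvalues λ = 4, 1.
Eigenvectors: (-1,2) for λ=4, (1,-1) for λ=1.
From the initial condition, c_1 = 2, c_2 = 4.
u(ln 4) = (2)(4^4)(-1) + (4)(4^1)(1) = -496.

-496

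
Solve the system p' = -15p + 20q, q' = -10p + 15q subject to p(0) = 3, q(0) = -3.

p(t) = -9e^(5t) + 12e^(-5t), q(t) = -9e^(5t) + 6e^(-5t)

Coefficient matrix A = [[-15, 20], [-10, 15]].
Characteristic polynomial det(A - λI) = λ^2 - 25 = 0.
Eigenvalues λ = 5, -5.
For λ=5: (A-λI) row 1 is [-20, 20], so an eigenvector is (-1, -1).
For λ=-5: (A-λI) row 1 is [-10, 20], so an eigenvector is (-2, -1).
General solution: K_1e^(5t)(-1,-1) + K_2e^(-5t)(-2,-1).
Applying p(0)=3, q(0)=-3 gives K_1=9, K_2=-6.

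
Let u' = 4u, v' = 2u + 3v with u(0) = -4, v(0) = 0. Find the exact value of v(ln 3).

A = [[4,0],[2,3]]; eigenvalues λ = 3, 4.
Eigenvectors: (0,1) for λ=3, (-1,-2) for λ=4.
From the initial condition, c_1 = 8, c_2 = 4.
v(ln 3) = (8)(3^3)(1) + (4)(3^4)(-2) = -432.

-432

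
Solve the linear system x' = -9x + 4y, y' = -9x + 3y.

Coefficient matrix A = [[-9, 4], [-9, 3]].
Characteristic polynomial det(A - λI) = λ^2 + 6λ + 9 = 0.
Single eigenvalue λ = -3 with algebraic multiplicity 2.
Eigenvector v = (2,3); generalized eigenvector w with (A-λI)w=v is (1,2).
General solution: e^(-3t)[c_1·v + c_2·(t·v + w)].

x(t) = 2c_1e^(-3t) + 2c_2te^(-3t) + c_2e^(-3t), y(t) = 3c_1e^(-3t) + 3c_2te^(-3t) + 2c_2e^(-3t)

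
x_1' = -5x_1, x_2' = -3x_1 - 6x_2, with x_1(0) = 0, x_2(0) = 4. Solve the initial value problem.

x_1(t) = 0, x_2(t) = 4e^(-6t)

Coefficient matrix A = [[-5, 0], [-3, -6]].
Characteristic polynomial det(A - λI) = λ^2 + 11λ + 30 = 0.
Eigenvalues λ = -5, -6.
For λ=-5: (A-λI) row 2 is [-3, -1], so an eigenvector is (1, -3).
For λ=-6: (A-λI) row 1 is [1, 0], so an eigenvector is (0, -1).
General solution: K_1e^(-5t)(1,-3) + K_2e^(-6t)(0,-1).
Applying x_1(0)=0, x_2(0)=4 gives K_1=0, K_2=-4.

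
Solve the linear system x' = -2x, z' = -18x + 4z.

x(t) = c_2e^(-2t), z(t) = -c_1e^(4t) + 3c_2e^(-2t)

Coefficient matrix A = [[-2, 0], [-18, 4]].
Characteristic polynomial det(A - λI) = λ^2 - 2λ - 8 = 0.
Eigenvalues λ = 4, -2.
For λ=4: (A-λI) row 1 is [-6, 0], so an eigenvector is (0, -1).
For λ=-2: (A-λI) row 2 is [-18, 6], so an eigenvector is (1, 3).
General solution: c_1e^(4t)(0,-1) + c_2e^(-2t)(1,3).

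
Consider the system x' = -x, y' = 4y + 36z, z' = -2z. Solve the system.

Coefficient matrix A = [[-1, 0, 0], [0, 4, 36], [0, 0, -2]].
det(A - λI) = 0 gives eigenvalues λ = 4, -1, -2.
For λ=4: eigenvector (0,1,0).
For λ=-1: eigenvector (1,0,0).
For λ=-2: eigenvector (0,-6,1).
General solution: c_1e^(4t)(0,1,0) + c_2e^(-t)(1,0,0) + c_3e^(-2t)(0,-6,1).

x(t) = c_2e^(-t), y(t) = c_1e^(4t) - 6c_3e^(-2t), z(t) = c_3e^(-2t)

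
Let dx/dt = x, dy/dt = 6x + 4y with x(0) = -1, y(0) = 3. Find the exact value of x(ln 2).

A = [[1,0],[6,4]]; eigenvalues λ = 1, 4.
Eigenvectors: (-1,2) for λ=1, (0,-1) for λ=4.
From the initial condition, c_1 = 1, c_2 = -1.
x(ln 2) = (1)(2^1)(-1) + (-1)(2^4)(0) = -2.

-2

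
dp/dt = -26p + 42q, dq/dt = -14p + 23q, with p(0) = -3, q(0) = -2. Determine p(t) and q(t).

Coefficient matrix A = [[-26, 42], [-14, 23]].
Characteristic polynomial det(A - λI) = λ^2 + 3λ - 10 = 0.
Eigenvalues λ = -5, 2.
For λ=-5: (A-λI) row 1 is [-21, 42], so an eigenvector is (2, 1).
For λ=2: (A-λI) row 1 is [-28, 42], so an eigenvector is (-3, -2).
General solution: c_1e^(-5t)(2,1) + c_2e^(2t)(-3,-2).
Applying p(0)=-3, q(0)=-2 gives c_1=0, c_2=1.

p(t) = -3e^(2t), q(t) = -2e^(2t)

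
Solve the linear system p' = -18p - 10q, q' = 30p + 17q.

Coefficient matrix A = [[-18, -10], [30, 17]].
Characteristic polynomial det(A - λI) = λ^2 + λ - 6 = 0.
Eigenvalues λ = -3, 2.
For λ=-3: (A-λI) row 1 is [-15, -10], so an eigenvector is (-2, 3).
For λ=2: (A-λI) row 1 is [-20, -10], so an eigenvector is (-1, 2).
General solution: K_1e^(-3t)(-2,3) + K_2e^(2t)(-1,2).

p(t) = -2K_1e^(-3t) - K_2e^(2t), q(t) = 3K_1e^(-3t) + 2K_2e^(2t)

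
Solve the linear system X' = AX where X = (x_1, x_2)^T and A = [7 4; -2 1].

x_1(t) = C_1e^(3t) + 2C_2e^(5t), x_2(t) = -C_1e^(3t) - C_2e^(5t)

Coefficient matrix A = [[7, 4], [-2, 1]].
Characteristic polynomial det(A - λI) = λ^2 - 8λ + 15 = 0.
Eigenvalues λ = 3, 5.
For λ=3: (A-λI) row 1 is [4, 4], so an eigenvector is (1, -1).
For λ=5: (A-λI) row 1 is [2, 4], so an eigenvector is (2, -1).
General solution: C_1e^(3t)(1,-1) + C_2e^(5t)(2,-1).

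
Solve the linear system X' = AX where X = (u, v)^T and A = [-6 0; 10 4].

u(t) = K_2e^(-6t), v(t) = -K_1e^(4t) - K_2e^(-6t)

Coefficient matrix A = [[-6, 0], [10, 4]].
Characteristic polynomial det(A - λI) = λ^2 + 2λ - 24 = 0.
Eigenvalues λ = 4, -6.
For λ=4: (A-λI) row 1 is [-10, 0], so an eigenvector is (0, -1).
For λ=-6: (A-λI) row 2 is [10, 10], so an eigenvector is (1, -1).
General solution: K_1e^(4t)(0,-1) + K_2e^(-6t)(1,-1).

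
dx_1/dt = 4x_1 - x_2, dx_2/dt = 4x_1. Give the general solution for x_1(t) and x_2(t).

x_1(t) = c_1e^(2t) + c_2te^(2t) + c_2e^(2t), x_2(t) = 2c_1e^(2t) + 2c_2te^(2t) + c_2e^(2t)

Coefficient matrix A = [[4, -1], [4, 0]].
Characteristic polynomial det(A - λI) = λ^2 - 4λ + 4 = 0.
Single eigenvalue λ = 2 with algebraic multiplicity 2.
Eigenvector v = (1,2); generalized eigenvector w with (A-λI)w=v is (1,1).
General solution: e^(2t)[c_1·v + c_2·(t·v + w)].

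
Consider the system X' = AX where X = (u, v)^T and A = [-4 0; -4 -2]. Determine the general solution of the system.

Coefficient matrix A = [[-4, 0], [-4, -2]].
Characteristic polynomial det(A - λI) = λ^2 + 6λ + 8 = 0.
Eigenvalues λ = -2, -4.
For λ=-2: (A-λI) row 1 is [-2, 0], so an eigenvector is (0, -1).
For λ=-4: (A-λI) row 2 is [-4, 2], so an eigenvector is (-1, -2).
General solution: c_1e^(-2t)(0,-1) + c_2e^(-4t)(-1,-2).

u(t) = -c_2e^(-4t), v(t) = -c_1e^(-2t) - 2c_2e^(-4t)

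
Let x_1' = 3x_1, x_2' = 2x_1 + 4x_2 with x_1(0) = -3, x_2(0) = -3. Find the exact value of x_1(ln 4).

-192

A = [[3,0],[2,4]]; eigenvalues λ = 4, 3.
Eigenvectors: (0,1) for λ=4, (-1,2) for λ=3.
From the initial condition, c_1 = -9, c_2 = 3.
x_1(ln 4) = (-9)(4^4)(0) + (3)(4^3)(-1) = -192.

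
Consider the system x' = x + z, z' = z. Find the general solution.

Coefficient matrix A = [[1, 1], [0, 1]].
Characteristic polynomial det(A - λI) = λ^2 - 2λ + 1 = 0.
Single eigenvalue λ = 1 with algebraic multiplicity 2.
Eigenvector v = (-1,0); generalized eigenvector w with (A-λI)w=v is (-2,-1).
General solution: e^(t)[C_1·v + C_2·(t·v + w)].

x(t) = -C_1e^(t) - C_2te^(t) - 2C_2e^(t), z(t) = -C_2e^(t)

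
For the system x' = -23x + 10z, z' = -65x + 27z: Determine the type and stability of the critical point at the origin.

A = [[-23,10],[-65,27]]; det(A-λI) = λ^2 - 4λ + 29.
λ = 2 ± 5i: positive real part.

unstable spiral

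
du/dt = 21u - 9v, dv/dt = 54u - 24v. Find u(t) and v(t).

u(t) = -K_1e^(-6t) - K_2e^(3t), v(t) = -3K_1e^(-6t) - 2K_2e^(3t)

Coefficient matrix A = [[21, -9], [54, -24]].
Characteristic polynomial det(A - λI) = λ^2 + 3λ - 18 = 0.
Eigenvalues λ = -6, 3.
For λ=-6: (A-λI) row 1 is [27, -9], so an eigenvector is (-1, -3).
For λ=3: (A-λI) row 1 is [18, -9], so an eigenvector is (-1, -2).
General solution: K_1e^(-6t)(-1,-3) + K_2e^(3t)(-1,-2).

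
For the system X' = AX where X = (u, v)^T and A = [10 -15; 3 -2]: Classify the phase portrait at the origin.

A = [[10,-15],[3,-2]]; det(A-λI) = λ^2 - 8λ + 25.
λ = 4 ± 3i: positive real part.

unstable spiral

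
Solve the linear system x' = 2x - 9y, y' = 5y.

Coefficient matrix A = [[2, -9], [0, 5]].
Characteristic polynomial det(A - λI) = λ^2 - 7λ + 10 = 0.
Eigenvalues λ = 2, 5.
For λ=2: (A-λI) row 1 is [0, -9], so an eigenvector is (1, 0).
For λ=5: (A-λI) row 1 is [-3, -9], so an eigenvector is (3, -1).
General solution: C_1e^(2t)(1,0) + C_2e^(5t)(3,-1).

x(t) = C_1e^(2t) + 3C_2e^(5t), y(t) = -C_2e^(5t)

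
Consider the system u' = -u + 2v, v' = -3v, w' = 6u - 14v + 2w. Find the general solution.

u(t) = K_1e^(-t) - K_2e^(-3t), v(t) = K_2e^(-3t), w(t) = -2K_1e^(-t) + 4K_2e^(-3t) + K_3e^(2t)

Coefficient matrix A = [[-1, 2, 0], [0, -3, 0], [6, -14, 2]].
det(A - λI) = 0 gives eigenvalues λ = -1, -3, 2.
For λ=-1: eigenvector (1,0,-2).
For λ=-3: eigenvector (-1,1,4).
For λ=2: eigenvector (0,0,1).
General solution: K_1e^(-t)(1,0,-2) + K_2e^(-3t)(-1,1,4) + K_3e^(2t)(0,0,1).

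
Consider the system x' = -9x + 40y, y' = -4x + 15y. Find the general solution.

x(t) = -c_1e^(3t)sin(4t) - 3c_1e^(3t)cos(4t) - 3c_2e^(3t)sin(4t) + c_2e^(3t)cos(4t), y(t) = -c_1e^(3t)cos(4t) - c_2e^(3t)sin(4t)

Coefficient matrix A = [[-9, 40], [-4, 15]].
Characteristic polynomial det(A - λI) = λ^2 - 6λ + 25 = 0.
Eigenvalues λ = 3 ± 4i (complex conjugate pair).
For λ=3+4i: an eigenvector is (-3,-1) - i(-1,0) = (-3 + i, -1).
A real fundamental pair from Re and Im of e^((3+4i)t)v: X_1 = e^(3t)(cos(4t)·(-3,-1) + sin(4t)·(-1,0)), X_2 = e^(3t)(sin(4t)·(-3,-1) - cos(4t)·(-1,0)).
General solution: c_1X_1 + c_2X_2.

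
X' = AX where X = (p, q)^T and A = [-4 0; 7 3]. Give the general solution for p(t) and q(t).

p(t) = K_1e^(-4t), q(t) = -K_1e^(-4t) - K_2e^(3t)

Coefficient matrix A = [[-4, 0], [7, 3]].
Characteristic polynomial det(A - λI) = λ^2 + λ - 12 = 0.
Eigenvalues λ = -4, 3.
For λ=-4: (A-λI) row 2 is [7, 7], so an eigenvector is (1, -1).
For λ=3: (A-λI) row 1 is [-7, 0], so an eigenvector is (0, -1).
General solution: K_1e^(-4t)(1,-1) + K_2e^(3t)(0,-1).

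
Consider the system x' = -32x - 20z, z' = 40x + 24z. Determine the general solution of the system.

Coefficient matrix A = [[-32, -20], [40, 24]].
Characteristic polynomial det(A - λI) = λ^2 + 8λ + 32 = 0.
Eigenvalues λ = -4 ± 4i (complex conjugate pair).
For λ=-4+4i: an eigenvector is (-2,3) - i(-1,1) = (-2 + i, 3 - i).
A real fundamental pair from Re and Im of e^((-4+4i)t)v: X_1 = e^(-4t)(cos(4t)·(-2,3) + sin(4t)·(-1,1)), X_2 = e^(-4t)(sin(4t)·(-2,3) - cos(4t)·(-1,1)).
General solution: K_1X_1 + K_2X_2.

x(t) = -K_1e^(-4t)sin(4t) - 2K_1e^(-4t)cos(4t) - 2K_2e^(-4t)sin(4t) + K_2e^(-4t)cos(4t), z(t) = K_1e^(-4t)sin(4t) + 3K_1e^(-4t)cos(4t) + 3K_2e^(-4t)sin(4t) - K_2e^(-4t)cos(4t)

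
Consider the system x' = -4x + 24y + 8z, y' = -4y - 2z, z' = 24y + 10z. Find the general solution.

x(t) = K_2e^(4t) - K_3e^(-4t), y(t) = K_1e^(2t) - K_2e^(4t), z(t) = -3K_1e^(2t) + 4K_2e^(4t)

Coefficient matrix A = [[-4, 24, 8], [0, -4, -2], [0, 24, 10]].
det(A - λI) = 0 gives eigenvalues λ = 2, 4, -4.
For λ=2: eigenvector (0,1,-3).
For λ=4: eigenvector (1,-1,4).
For λ=-4: eigenvector (-1,0,0).
General solution: K_1e^(2t)(0,1,-3) + K_2e^(4t)(1,-1,4) + K_3e^(-4t)(-1,0,0).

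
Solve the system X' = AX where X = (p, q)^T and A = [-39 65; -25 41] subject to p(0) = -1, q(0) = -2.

Coefficient matrix A = [[-39, 65], [-25, 41]].
Characteristic polynomial det(A - λI) = λ^2 - 2λ + 26 = 0.
Eigenvalues λ = 1 ± 5i (complex conjugate pair).
For λ=1+5i: an eigenvector is (2,1) - i(-3,-2) = (2 + 3i, 1 + 2i).
A real fundamental pair from Re and Im of e^((1+5i)t)v: X_1 = e^(t)(cos(5t)·(2,1) + sin(5t)·(-3,-2)), X_2 = e^(t)(sin(5t)·(2,1) - cos(5t)·(-3,-2)).
General solution: c_1X_1 + c_2X_2.
Applying p(0)=-1, q(0)=-2 gives c_1=4, c_2=-3.

p(t) = -18e^(t)sin(5t) - e^(t)cos(5t), q(t) = -11e^(t)sin(5t) - 2e^(t)cos(5t)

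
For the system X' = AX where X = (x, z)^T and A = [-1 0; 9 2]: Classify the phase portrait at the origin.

A = [[-1,0],[9,2]]; det(A-λI) = λ^2 - λ - 2.
λ = 2, -1: opposite signs.

saddle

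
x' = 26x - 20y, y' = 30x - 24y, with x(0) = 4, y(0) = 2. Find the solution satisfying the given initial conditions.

x(t) = 8e^(6t) - 4e^(-4t), y(t) = 8e^(6t) - 6e^(-4t)

Coefficient matrix A = [[26, -20], [30, -24]].
Characteristic polynomial det(A - λI) = λ^2 - 2λ - 24 = 0.
Eigenvalues λ = 6, -4.
For λ=6: (A-λI) row 1 is [20, -20], so an eigenvector is (1, 1).
For λ=-4: (A-λI) row 1 is [30, -20], so an eigenvector is (-2, -3).
General solution: K_1e^(6t)(1,1) + K_2e^(-4t)(-2,-3).
Applying x(0)=4, y(0)=2 gives K_1=8, K_2=2.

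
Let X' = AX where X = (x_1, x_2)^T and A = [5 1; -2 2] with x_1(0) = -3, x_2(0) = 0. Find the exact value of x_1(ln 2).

A = [[5,1],[-2,2]]; eigenvalues λ = 3, 4.
Eigenvectors: (1,-2) for λ=3, (1,-1) for λ=4.
From the initial condition, c_1 = 3, c_2 = -6.
x_1(ln 2) = (3)(2^3)(1) + (-6)(2^4)(1) = -72.

-72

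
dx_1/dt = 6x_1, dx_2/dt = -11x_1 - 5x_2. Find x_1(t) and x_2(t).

x_1(t) = c_1e^(6t), x_2(t) = -c_1e^(6t) + c_2e^(-5t)

Coefficient matrix A = [[6, 0], [-11, -5]].
Characteristic polynomial det(A - λI) = λ^2 - λ - 30 = 0.
Eigenvalues λ = 6, -5.
For λ=6: (A-λI) row 2 is [-11, -11], so an eigenvector is (1, -1).
For λ=-5: (A-λI) row 1 is [11, 0], so an eigenvector is (0, 1).
General solution: c_1e^(6t)(1,-1) + c_2e^(-5t)(0,1).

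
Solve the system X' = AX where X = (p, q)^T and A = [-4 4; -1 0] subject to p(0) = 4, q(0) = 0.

Coefficient matrix A = [[-4, 4], [-1, 0]].
Characteristic polynomial det(A - λI) = λ^2 + 4λ + 4 = 0.
Single eigenvalue λ = -2 with algebraic multiplicity 2.
Eigenvector v = (-2,-1); generalized eigenvector w with (A-λI)w=v is (-1,-1).
General solution: e^(-2t)[c_1·v + c_2·(t·v + w)].
Applying p(0)=4, q(0)=0 gives c_1=-4, c_2=4.

p(t) = -8te^(-2t) + 4e^(-2t), q(t) = -4te^(-2t)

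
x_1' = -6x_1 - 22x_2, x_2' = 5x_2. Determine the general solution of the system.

Coefficient matrix A = [[-6, -22], [0, 5]].
Characteristic polynomial det(A - λI) = λ^2 + λ - 30 = 0.
Eigenvalues λ = -6, 5.
For λ=-6: (A-λI) row 1 is [0, -22], so an eigenvector is (-1, 0).
For λ=5: (A-λI) row 1 is [-11, -22], so an eigenvector is (-2, 1).
General solution: K_1e^(-6t)(-1,0) + K_2e^(5t)(-2,1).

x_1(t) = -K_1e^(-6t) - 2K_2e^(5t), x_2(t) = K_2e^(5t)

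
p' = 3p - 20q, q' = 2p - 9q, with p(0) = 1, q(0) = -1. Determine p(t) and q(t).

Coefficient matrix A = [[3, -20], [2, -9]].
Characteristic polynomial det(A - λI) = λ^2 + 6λ + 13 = 0.
Eigenvalues λ = -3 ± 2i (complex conjugate pair).
For λ=-3+2i: an eigenvector is (3,1) - i(-1,0) = (3 + i, 1).
A real fundamental pair from Re and Im of e^((-3+2i)t)v: X_1 = e^(-3t)(cos(2t)·(3,1) + sin(2t)·(-1,0)), X_2 = e^(-3t)(sin(2t)·(3,1) - cos(2t)·(-1,0)).
General solution: c_1X_1 + c_2X_2.
Applying p(0)=1, q(0)=-1 gives c_1=-1, c_2=4.

p(t) = 13e^(-3t)sin(2t) + e^(-3t)cos(2t), q(t) = 4e^(-3t)sin(2t) - e^(-3t)cos(2t)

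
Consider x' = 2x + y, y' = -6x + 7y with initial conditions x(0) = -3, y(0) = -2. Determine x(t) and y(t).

x(t) = 4e^(5t) - 7e^(4t), y(t) = 12e^(5t) - 14e^(4t)

Coefficient matrix A = [[2, 1], [-6, 7]].
Characteristic polynomial det(A - λI) = λ^2 - 9λ + 20 = 0.
Eigenvalues λ = 4, 5.
For λ=4: (A-λI) row 1 is [-2, 1], so an eigenvector is (-1, -2).
For λ=5: (A-λI) row 1 is [-3, 1], so an eigenvector is (-1, -3).
General solution: C_1e^(4t)(-1,-2) + C_2e^(5t)(-1,-3).
Applying x(0)=-3, y(0)=-2 gives C_1=7, C_2=-4.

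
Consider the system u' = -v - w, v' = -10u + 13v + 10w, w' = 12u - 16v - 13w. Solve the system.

u(t) = C_1e^(-2t) - C_3e^(-t), v(t) = -2C_1e^(-2t) + C_2e^(3t), w(t) = 4C_1e^(-2t) - C_2e^(3t) - C_3e^(-t)

Coefficient matrix A = [[0, -1, -1], [-10, 13, 10], [12, -16, -13]].
det(A - λI) = 0 gives eigenvalues λ = -2, 3, -1.
For λ=-2: eigenvector (1,-2,4).
For λ=3: eigenvector (0,1,-1).
For λ=-1: eigenvector (-1,0,-1).
General solution: C_1e^(-2t)(1,-2,4) + C_2e^(3t)(0,1,-1) + C_3e^(-t)(-1,0,-1).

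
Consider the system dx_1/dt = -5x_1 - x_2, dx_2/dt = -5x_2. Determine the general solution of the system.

x_1(t) = -C_1e^(-5t) - C_2te^(-5t) - 3C_2e^(-5t), x_2(t) = C_2e^(-5t)

Coefficient matrix A = [[-5, -1], [0, -5]].
Characteristic polynomial det(A - λI) = λ^2 + 10λ + 25 = 0.
Single eigenvalue λ = -5 with algebraic multiplicity 2.
Eigenvector v = (-1,0); generalized eigenvector w with (A-λI)w=v is (-3,1).
General solution: e^(-5t)[C_1·v + C_2·(t·v + w)].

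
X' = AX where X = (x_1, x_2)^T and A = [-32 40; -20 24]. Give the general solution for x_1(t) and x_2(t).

x_1(t) = -c_1e^(-4t)sin(4t) + 3c_1e^(-4t)cos(4t) + 3c_2e^(-4t)sin(4t) + c_2e^(-4t)cos(4t), x_2(t) = -c_1e^(-4t)sin(4t) + 2c_1e^(-4t)cos(4t) + 2c_2e^(-4t)sin(4t) + c_2e^(-4t)cos(4t)

Coefficient matrix A = [[-32, 40], [-20, 24]].
Characteristic polynomial det(A - λI) = λ^2 + 8λ + 32 = 0.
Eigenvalues λ = -4 ± 4i (complex conjugate pair).
For λ=-4+4i: an eigenvector is (3,2) - i(-1,-1) = (3 + i, 2 + i).
A real fundamental pair from Re and Im of e^((-4+4i)t)v: X_1 = e^(-4t)(cos(4t)·(3,2) + sin(4t)·(-1,-1)), X_2 = e^(-4t)(sin(4t)·(3,2) - cos(4t)·(-1,-1)).
General solution: c_1X_1 + c_2X_2.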